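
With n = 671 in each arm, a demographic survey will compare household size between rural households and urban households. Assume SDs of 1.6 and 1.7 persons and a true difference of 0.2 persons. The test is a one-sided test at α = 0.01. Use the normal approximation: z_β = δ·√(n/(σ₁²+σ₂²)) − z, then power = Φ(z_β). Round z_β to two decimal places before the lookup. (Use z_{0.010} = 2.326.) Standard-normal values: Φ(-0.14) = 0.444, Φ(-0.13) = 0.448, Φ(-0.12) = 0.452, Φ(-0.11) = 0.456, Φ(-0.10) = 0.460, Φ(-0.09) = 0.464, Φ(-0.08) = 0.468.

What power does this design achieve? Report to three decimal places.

Power ≈ 0.456

z_β = δ·√(n/(σ₁²+σ₂²)) − z_α
    = 0.2 · √(671/5.45) − 2.326
    = 0.2 · 11.09591 − 2.326
    = 2.2192 − 2.326 = -0.1068 → -0.11
Power = Φ(-0.11) = 0.456.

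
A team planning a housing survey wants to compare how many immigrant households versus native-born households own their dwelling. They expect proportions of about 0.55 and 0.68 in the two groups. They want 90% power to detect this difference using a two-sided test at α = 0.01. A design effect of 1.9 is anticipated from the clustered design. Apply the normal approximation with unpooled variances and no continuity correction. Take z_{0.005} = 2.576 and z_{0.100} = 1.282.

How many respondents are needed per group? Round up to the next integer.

n = 779 per group

n = (z_{α/2} + z_β)² · [p₁(1−p₁) + p₂(1−p₂)] / (p₁ − p₂)²
  = (2.576 + 1.282)² · (0.55·0.45 + 0.68·0.32) / (-0.13)²
  = (3.858)² · (0.2475 + 0.2176) / 0.0169
  = 14.8842 · 0.4651 / 0.0169
  = 409.62
Design effect: 1.9 × 409.62 = 778.28.
Round up → n = 779 per group.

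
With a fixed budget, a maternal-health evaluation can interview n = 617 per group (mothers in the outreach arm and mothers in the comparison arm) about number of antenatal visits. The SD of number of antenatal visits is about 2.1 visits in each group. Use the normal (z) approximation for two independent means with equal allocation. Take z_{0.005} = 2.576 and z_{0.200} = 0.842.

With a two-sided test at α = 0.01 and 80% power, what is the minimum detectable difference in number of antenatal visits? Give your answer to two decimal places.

δ = (z_{α/2} + z_β) · √((σ₁²+σ₂²)/n)
  = (2.576 + 0.842) · √(8.82/617)
  = 3.418 · √0.01429
  = 3.418 · 0.1196
  = 0.4087

Minimum detectable difference ≈ 0.41 visits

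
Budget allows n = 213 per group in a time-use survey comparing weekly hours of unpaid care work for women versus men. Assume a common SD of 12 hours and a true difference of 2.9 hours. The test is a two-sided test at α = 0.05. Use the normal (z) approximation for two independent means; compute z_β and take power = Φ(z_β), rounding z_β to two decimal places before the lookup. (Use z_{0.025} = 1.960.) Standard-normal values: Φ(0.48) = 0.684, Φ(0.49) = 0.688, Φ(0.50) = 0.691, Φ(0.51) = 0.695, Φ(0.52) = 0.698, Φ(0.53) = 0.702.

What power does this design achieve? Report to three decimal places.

Power ≈ 0.702

z_β = δ·√(n/(σ₁²+σ₂²)) − z_{α/2}
    = 2.9 · √(213/288) − 1.960
    = 2.9 · 0.85999 − 1.960
    = 2.4940 − 1.960 = 0.5340 → 0.53
Power = Φ(0.53) = 0.702.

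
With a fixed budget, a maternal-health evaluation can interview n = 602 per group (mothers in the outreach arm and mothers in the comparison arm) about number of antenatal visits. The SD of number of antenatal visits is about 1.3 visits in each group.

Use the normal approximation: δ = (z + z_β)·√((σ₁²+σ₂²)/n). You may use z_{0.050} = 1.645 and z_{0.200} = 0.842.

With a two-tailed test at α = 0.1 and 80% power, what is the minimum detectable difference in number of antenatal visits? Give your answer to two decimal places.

δ = (z_{α/2} + z_β) · √((σ₁²+σ₂²)/n)
  = (1.645 + 0.842) · √(3.38/602)
  = 2.487 · √0.00561
  = 2.487 · 0.0749
  = 0.1864

Minimum detectable difference ≈ 0.19 visits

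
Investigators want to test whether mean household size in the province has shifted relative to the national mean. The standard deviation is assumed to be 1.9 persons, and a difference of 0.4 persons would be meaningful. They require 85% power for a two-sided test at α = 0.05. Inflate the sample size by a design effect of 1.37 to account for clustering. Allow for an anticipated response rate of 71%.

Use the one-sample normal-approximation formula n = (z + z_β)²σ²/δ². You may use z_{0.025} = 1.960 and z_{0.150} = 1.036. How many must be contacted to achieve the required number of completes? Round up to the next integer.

n = 391

n = (z_{α/2} + z_β)² · σ² / δ²
  = (1.960 + 1.036)² · 1.9² / 0.4²
  = 8.9760 · 3.61 / 0.16
  = 202.52
Design effect: 1.37 × 202.52 = 277.45.
Adjust for 71% response: 277.45 / 0.71 = 390.78.
Round up → n = 391.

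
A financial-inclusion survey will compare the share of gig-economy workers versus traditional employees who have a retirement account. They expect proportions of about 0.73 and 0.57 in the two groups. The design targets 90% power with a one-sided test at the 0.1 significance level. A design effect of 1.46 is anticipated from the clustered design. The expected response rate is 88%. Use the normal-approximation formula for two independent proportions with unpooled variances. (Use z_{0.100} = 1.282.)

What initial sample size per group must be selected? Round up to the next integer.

n = (z_α + z_β)² · [p₁(1−p₁) + p₂(1−p₂)] / (p₁ − p₂)²
  = (1.282 + 1.282)² · (0.73·0.27 + 0.57·0.43) / (0.16)²
  = (2.564)² · (0.1971 + 0.2451) / 0.0256
  = 6.5741 · 0.4422 / 0.0256
  = 113.56
Design effect: 1.46 × 113.56 = 165.79.
Adjust for 88% response: 165.79 / 0.88 = 188.40.
Round up → n = 189 per group.

n = 189 per group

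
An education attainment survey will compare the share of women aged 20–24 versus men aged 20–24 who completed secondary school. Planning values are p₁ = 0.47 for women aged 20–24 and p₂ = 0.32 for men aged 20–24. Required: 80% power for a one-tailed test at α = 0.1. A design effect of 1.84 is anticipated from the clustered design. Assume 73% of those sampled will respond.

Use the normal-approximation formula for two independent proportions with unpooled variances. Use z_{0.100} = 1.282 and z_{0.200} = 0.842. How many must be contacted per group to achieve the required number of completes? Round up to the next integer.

n = (z_α + z_β)² · [p₁(1−p₁) + p₂(1−p₂)] / (p₁ − p₂)²
  = (1.282 + 0.842)² · (0.47·0.53 + 0.32·0.68) / (0.15)²
  = (2.124)² · (0.2491 + 0.2176) / 0.0225
  = 4.5114 · 0.4667 / 0.0225
  = 93.58
Design effect: 1.84 × 93.58 = 172.18.
Adjust for 73% response: 172.18 / 0.73 = 235.86.
Round up → n = 236 per group.

n = 236 per group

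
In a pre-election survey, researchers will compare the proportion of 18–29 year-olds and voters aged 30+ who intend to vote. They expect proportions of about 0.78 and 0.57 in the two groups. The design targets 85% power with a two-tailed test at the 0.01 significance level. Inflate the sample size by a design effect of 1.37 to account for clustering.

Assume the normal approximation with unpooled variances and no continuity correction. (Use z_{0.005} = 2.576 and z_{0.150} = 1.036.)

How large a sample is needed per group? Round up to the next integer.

n = 169 per group

n = (z_{α/2} + z_β)² · [p₁(1−p₁) + p₂(1−p₂)] / (p₁ − p₂)²
  = (2.576 + 1.036)² · (0.78·0.22 + 0.57·0.43) / (0.21)²
  = (3.612)² · (0.1716 + 0.2451) / 0.0441
  = 13.0465 · 0.4167 / 0.0441
  = 123.28
Design effect: 1.37 × 123.28 = 168.89.
Round up → n = 169 per group.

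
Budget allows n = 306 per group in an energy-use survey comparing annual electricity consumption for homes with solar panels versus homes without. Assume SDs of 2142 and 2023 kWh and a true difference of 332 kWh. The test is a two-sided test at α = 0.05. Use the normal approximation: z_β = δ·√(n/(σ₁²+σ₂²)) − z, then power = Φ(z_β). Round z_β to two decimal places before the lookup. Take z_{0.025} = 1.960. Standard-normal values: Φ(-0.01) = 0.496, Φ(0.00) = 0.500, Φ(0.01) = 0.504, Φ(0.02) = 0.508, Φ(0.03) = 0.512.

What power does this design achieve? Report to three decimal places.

z_β = δ·√(n/(σ₁²+σ₂²)) − z_{α/2}
    = 332 · √(306/8680693) − 1.960
    = 332 · 0.00594 − 1.960
    = 1.9712 − 1.960 = 0.0112 → 0.01
Power = Φ(0.01) = 0.504.

Power ≈ 0.504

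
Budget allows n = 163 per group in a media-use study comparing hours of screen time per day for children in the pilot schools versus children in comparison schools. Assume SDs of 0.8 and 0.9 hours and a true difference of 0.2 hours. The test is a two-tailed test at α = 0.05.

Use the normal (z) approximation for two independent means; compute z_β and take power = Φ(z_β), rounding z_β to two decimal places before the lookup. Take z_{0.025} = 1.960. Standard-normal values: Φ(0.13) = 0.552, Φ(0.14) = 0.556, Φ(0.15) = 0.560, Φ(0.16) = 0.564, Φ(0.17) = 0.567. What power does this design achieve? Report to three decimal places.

Power ≈ 0.564

z_β = δ·√(n/(σ₁²+σ₂²)) − z_{α/2}
    = 0.2 · √(163/1.45) − 1.960
    = 0.2 · 10.60254 − 1.960
    = 2.1205 − 1.960 = 0.1605 → 0.16
Power = Φ(0.16) = 0.564.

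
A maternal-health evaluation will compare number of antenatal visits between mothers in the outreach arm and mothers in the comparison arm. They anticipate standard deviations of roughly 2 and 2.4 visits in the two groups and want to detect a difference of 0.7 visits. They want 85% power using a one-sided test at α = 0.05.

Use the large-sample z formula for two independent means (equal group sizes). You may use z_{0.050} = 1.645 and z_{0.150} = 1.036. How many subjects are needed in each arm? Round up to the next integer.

n = 144 per group

n = (z_α + z_β)² · (σ₁² + σ₂²) / δ²
  = (1.645 + 1.036)² · (2² + 2.4² = 9.76) / 0.7²
  = 7.1878 · 9.76 / 0.49
  = 143.17
Round up → n = 144 per group.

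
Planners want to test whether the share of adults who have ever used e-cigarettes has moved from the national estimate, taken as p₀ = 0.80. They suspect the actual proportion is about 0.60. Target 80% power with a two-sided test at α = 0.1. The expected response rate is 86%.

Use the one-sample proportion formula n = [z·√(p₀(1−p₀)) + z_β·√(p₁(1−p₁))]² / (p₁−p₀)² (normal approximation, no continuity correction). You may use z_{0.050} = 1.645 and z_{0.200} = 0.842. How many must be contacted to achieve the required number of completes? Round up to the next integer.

n = [z_{α/2}·√(p₀q₀) + z_β·√(p₁q₁)]² / (p₁ − p₀)²
  = [1.645·√(0.80·0.20) + 0.842·√(0.60·0.40)]² / (-0.20)²
  = [1.645·0.4000 + 0.842·0.4899]² / 0.0400
  = [1.0705]² / 0.0400
  = 28.65
Adjust for 86% response: 28.65 / 0.86 = 33.31.
Round up → n = 34.

n = 34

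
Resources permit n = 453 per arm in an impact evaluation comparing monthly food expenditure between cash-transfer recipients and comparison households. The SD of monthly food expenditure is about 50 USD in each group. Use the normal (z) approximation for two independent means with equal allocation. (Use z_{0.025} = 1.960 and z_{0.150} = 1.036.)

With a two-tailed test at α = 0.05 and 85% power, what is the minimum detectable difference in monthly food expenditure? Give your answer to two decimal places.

δ = (z_{α/2} + z_β) · √((σ₁²+σ₂²)/n)
  = (1.960 + 1.036) · √(5000/453)
  = 2.996 · √11.0375
  = 2.996 · 3.3223
  = 9.9535

Minimum detectable difference ≈ 9.95 USD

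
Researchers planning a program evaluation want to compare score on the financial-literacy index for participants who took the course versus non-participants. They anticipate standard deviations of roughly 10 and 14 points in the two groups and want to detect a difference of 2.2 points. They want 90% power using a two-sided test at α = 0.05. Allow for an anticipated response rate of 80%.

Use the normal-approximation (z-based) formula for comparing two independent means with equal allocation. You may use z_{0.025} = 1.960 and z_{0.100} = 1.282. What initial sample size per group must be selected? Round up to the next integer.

n = (z_{α/2} + z_β)² · (σ₁² + σ₂²) / δ²
  = (1.960 + 1.282)² · (10² + 14² = 296) / 2.2²
  = 10.5106 · 296 / 4.84
  = 642.79
Adjust for 80% response: 642.79 / 0.80 = 803.49.
Round up → n = 804 per group.

n = 804 per group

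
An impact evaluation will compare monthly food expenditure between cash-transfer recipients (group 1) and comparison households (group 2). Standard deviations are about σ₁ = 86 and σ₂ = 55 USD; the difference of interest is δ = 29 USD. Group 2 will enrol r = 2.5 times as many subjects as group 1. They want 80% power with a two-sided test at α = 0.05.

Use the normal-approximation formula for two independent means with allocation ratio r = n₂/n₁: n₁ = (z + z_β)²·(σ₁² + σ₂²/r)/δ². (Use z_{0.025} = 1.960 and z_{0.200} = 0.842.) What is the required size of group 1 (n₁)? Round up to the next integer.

n₁ = 81

n₁ = (z_{α/2} + z_β)² · (σ₁² + σ₂²/r) / δ²
   = (1.960 + 0.842)² · (86² + 55²/2.5) / 29²
   = 7.8512 · (7396 + 1210) / 841
   = 7.8512 · 8606 / 841
   = 80.34
Round up → n₁ = 81; n₂ = r·n₁ = 2.5 × 81 = 203.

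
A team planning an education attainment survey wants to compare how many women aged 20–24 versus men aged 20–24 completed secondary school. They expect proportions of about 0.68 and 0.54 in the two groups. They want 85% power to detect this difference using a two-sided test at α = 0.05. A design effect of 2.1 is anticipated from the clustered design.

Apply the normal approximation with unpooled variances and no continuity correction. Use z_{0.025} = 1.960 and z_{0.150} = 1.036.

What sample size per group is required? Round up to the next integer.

n = (z_{α/2} + z_β)² · [p₁(1−p₁) + p₂(1−p₂)] / (p₁ − p₂)²
  = (1.960 + 1.036)² · (0.68·0.32 + 0.54·0.46) / (0.14)²
  = (2.996)² · (0.2176 + 0.2484) / 0.0196
  = 8.9760 · 0.4660 / 0.0196
  = 213.41
Design effect: 2.1 × 213.41 = 448.16.
Round up → n = 449 per group.

n = 449 per group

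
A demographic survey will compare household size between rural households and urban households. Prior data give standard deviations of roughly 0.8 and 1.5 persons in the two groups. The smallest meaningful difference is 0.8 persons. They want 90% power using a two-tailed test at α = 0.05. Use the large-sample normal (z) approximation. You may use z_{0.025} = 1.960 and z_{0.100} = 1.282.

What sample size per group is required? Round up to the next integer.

n = (z_{α/2} + z_β)² · (σ₁² + σ₂²) / δ²
  = (1.960 + 1.282)² · (0.8² + 1.5² = 2.89) / 0.8²
  = 10.5106 · 2.89 / 0.64
  = 47.46
Round up → n = 48 per group.

n = 48 per group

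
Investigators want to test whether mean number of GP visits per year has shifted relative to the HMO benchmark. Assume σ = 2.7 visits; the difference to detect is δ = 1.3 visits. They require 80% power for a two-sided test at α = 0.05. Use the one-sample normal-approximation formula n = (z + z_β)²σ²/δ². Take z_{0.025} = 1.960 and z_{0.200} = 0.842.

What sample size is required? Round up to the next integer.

n = (z_{α/2} + z_β)² · σ² / δ²
  = (1.960 + 0.842)² · 2.7² / 1.3²
  = 7.8512 · 7.29 / 1.69
  = 33.87
Round up → n = 34.

n = 34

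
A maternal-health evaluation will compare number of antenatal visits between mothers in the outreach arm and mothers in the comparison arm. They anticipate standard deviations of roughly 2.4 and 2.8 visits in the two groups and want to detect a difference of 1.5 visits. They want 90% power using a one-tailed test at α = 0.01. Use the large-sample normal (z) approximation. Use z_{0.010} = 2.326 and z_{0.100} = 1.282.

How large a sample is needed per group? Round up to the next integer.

n = 79 per group

n = (z_α + z_β)² · (σ₁² + σ₂²) / δ²
  = (2.326 + 1.282)² · (2.4² + 2.8² = 13.6) / 1.5²
  = 13.0177 · 13.6 / 2.25
  = 78.68
Round up → n = 79 per group.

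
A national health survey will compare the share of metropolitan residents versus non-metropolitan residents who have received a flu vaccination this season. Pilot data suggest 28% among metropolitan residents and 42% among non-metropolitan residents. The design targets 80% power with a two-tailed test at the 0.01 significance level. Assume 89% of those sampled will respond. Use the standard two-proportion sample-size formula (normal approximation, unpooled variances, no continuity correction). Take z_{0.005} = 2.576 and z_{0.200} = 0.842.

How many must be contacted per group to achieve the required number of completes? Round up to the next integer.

n = 299 per group

n = (z_{α/2} + z_β)² · [p₁(1−p₁) + p₂(1−p₂)] / (p₁ − p₂)²
  = (2.576 + 0.842)² · (0.28·0.72 + 0.42·0.58) / (-0.14)²
  = (3.418)² · (0.2016 + 0.2436) / 0.0196
  = 11.6827 · 0.4452 / 0.0196
  = 265.36
Adjust for 89% response: 265.36 / 0.89 = 298.16.
Round up → n = 299 per group.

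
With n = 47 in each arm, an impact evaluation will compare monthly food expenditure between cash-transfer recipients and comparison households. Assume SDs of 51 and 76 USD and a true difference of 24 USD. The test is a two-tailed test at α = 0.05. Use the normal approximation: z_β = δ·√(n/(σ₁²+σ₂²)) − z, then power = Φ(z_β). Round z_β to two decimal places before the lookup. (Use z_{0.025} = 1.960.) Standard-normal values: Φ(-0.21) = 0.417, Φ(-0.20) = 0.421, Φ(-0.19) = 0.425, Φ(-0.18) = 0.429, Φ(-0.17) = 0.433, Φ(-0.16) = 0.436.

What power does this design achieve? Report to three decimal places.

z_β = δ·√(n/(σ₁²+σ₂²)) − z_{α/2}
    = 24 · √(47/8377) − 1.960
    = 24 · 0.07490 − 1.960
    = 1.7977 − 1.960 = -0.1623 → -0.16
Power = Φ(-0.16) = 0.436.

Power ≈ 0.436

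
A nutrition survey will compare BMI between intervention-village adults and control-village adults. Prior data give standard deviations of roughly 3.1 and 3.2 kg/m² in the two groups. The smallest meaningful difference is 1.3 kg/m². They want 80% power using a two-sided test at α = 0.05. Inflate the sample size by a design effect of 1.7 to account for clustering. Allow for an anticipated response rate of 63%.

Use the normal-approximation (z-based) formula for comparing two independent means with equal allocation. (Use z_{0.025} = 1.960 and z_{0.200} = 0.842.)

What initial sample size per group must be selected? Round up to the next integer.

n = (z_{α/2} + z_β)² · (σ₁² + σ₂²) / δ²
  = (1.960 + 0.842)² · (3.1² + 3.2² = 19.85) / 1.3²
  = 7.8512 · 19.85 / 1.69
  = 92.22
Design effect: 1.7 × 92.22 = 156.77.
Adjust for 63% response: 156.77 / 0.63 = 248.84.
Round up → n = 249 per group.

n = 249 per group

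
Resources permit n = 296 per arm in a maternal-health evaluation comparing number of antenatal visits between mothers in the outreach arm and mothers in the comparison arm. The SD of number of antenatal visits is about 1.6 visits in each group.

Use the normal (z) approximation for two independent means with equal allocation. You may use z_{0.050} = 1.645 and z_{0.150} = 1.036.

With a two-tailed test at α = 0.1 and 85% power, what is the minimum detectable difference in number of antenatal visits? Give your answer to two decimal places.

δ = (z_{α/2} + z_β) · √((σ₁²+σ₂²)/n)
  = (1.645 + 1.036) · √(5.12/296)
  = 2.681 · √0.0173
  = 2.681 · 0.1315
  = 0.3526

Minimum detectable difference ≈ 0.35 visits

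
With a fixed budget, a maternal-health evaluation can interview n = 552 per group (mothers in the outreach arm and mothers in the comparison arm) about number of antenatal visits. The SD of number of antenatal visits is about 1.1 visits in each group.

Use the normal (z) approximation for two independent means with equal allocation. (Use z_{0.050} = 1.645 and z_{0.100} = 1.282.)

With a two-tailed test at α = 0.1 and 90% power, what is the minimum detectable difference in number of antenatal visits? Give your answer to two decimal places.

δ = (z_{α/2} + z_β) · √((σ₁²+σ₂²)/n)
  = (1.645 + 1.282) · √(2.42/552)
  = 2.927 · √0.00438
  = 2.927 · 0.0662
  = 0.1938

Minimum detectable difference ≈ 0.19 visits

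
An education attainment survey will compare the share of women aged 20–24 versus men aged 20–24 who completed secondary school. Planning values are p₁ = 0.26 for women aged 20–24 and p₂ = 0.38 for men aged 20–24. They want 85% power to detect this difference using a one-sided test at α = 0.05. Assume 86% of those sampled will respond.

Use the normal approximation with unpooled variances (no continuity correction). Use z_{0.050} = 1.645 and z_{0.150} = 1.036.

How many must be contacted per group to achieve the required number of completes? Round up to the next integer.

n = (z_α + z_β)² · [p₁(1−p₁) + p₂(1−p₂)] / (p₁ − p₂)²
  = (1.645 + 1.036)² · (0.26·0.74 + 0.38·0.62) / (-0.12)²
  = (2.681)² · (0.1924 + 0.2356) / 0.0144
  = 7.1878 · 0.4280 / 0.0144
  = 213.64
Adjust for 86% response: 213.64 / 0.86 = 248.41.
Round up → n = 249 per group.

n = 249 per group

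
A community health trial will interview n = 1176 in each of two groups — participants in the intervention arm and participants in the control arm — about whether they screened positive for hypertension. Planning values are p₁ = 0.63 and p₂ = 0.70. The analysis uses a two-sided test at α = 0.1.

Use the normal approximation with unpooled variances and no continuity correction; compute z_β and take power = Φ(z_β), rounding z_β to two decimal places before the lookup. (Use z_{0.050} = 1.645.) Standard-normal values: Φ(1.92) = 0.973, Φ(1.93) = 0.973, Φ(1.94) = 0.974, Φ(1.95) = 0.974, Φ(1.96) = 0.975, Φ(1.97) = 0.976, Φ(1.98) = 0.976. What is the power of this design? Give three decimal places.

Power ≈ 0.975

z_β = |p₁−p₂|·√(n/[p₁q₁+p₂q₂]) − z_{α/2}
    = 0.07 · √(1176/0.4431) − 1.645
    = 0.07 · 51.5173 − 1.645
    = 3.6062 − 1.645 = 1.9612 → 1.96
Power = Φ(1.96) = 0.975.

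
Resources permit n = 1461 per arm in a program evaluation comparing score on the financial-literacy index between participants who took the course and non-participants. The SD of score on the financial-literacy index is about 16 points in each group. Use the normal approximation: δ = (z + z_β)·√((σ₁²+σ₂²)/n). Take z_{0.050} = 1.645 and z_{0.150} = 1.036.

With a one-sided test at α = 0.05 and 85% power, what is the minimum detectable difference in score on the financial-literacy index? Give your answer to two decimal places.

δ = (z_α + z_β) · √((σ₁²+σ₂²)/n)
  = (1.645 + 1.036) · √(512/1461)
  = 2.681 · √0.35044
  = 2.681 · 0.5920
  = 1.5871

Minimum detectable difference ≈ 1.59 points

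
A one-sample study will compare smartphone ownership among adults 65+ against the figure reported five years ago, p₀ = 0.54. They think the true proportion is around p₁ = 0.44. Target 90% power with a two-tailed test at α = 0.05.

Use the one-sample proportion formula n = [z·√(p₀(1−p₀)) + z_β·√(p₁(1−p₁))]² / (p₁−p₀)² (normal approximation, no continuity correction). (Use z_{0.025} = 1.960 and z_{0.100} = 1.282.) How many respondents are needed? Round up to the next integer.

n = 261

n = [z_{α/2}·√(p₀q₀) + z_β·√(p₁q₁)]² / (p₁ − p₀)²
  = [1.960·√(0.54·0.46) + 1.282·√(0.44·0.56)]² / (-0.10)²
  = [1.960·0.4984 + 1.282·0.4964]² / 0.0100
  = [1.6132]² / 0.0100
  = 260.25
Round up → n = 261.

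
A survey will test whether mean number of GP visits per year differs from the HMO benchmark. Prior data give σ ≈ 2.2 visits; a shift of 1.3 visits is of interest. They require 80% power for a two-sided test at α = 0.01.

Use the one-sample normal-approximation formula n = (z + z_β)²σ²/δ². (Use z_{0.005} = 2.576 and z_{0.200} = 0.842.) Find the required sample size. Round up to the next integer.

n = 34

n = (z_{α/2} + z_β)² · σ² / δ²
  = (2.576 + 0.842)² · 2.2² / 1.3²
  = 11.6827 · 4.84 / 1.69
  = 33.46
Round up → n = 34.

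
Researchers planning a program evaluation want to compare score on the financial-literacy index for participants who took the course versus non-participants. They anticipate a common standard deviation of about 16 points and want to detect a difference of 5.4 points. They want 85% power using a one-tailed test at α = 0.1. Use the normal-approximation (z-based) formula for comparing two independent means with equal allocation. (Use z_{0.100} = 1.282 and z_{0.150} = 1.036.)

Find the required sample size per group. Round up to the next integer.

n = 95 per group

n = (z_α + z_β)² · (σ₁² + σ₂²) / δ²
  = (1.282 + 1.036)² · (2·16² = 512) / 5.4²
  = 5.3731 · 512 / 29.16
  = 94.34
Round up → n = 95 per group.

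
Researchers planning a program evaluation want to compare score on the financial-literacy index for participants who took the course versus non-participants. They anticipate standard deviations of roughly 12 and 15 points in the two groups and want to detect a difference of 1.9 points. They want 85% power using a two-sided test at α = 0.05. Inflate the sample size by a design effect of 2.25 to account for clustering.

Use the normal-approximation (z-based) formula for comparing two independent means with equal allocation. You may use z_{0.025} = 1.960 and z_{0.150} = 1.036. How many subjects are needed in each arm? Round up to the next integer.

n = (z_{α/2} + z_β)² · (σ₁² + σ₂²) / δ²
  = (1.960 + 1.036)² · (12² + 15² = 369) / 1.9²
  = 8.9760 · 369 / 3.61
  = 917.49
Design effect: 2.25 × 917.49 = 2064.36.
Round up → n = 2065 per group.

n = 2065 per group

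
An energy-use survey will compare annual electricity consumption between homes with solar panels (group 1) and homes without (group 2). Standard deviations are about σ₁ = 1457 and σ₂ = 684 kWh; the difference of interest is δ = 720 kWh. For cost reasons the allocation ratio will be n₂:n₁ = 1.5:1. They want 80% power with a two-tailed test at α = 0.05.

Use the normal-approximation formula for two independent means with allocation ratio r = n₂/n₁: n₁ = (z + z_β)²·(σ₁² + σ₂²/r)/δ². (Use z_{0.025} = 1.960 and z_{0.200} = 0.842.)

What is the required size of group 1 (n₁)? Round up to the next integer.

n₁ = 37

n₁ = (z_{α/2} + z_β)² · (σ₁² + σ₂²/r) / δ²
   = (1.960 + 0.842)² · (1457² + 684²/1.5) / 720²
   = 7.8512 · (2122849 + 311904) / 518400
   = 7.8512 · 2434753 / 518400
   = 36.87
Round up → n₁ = 37; n₂ = r·n₁ = 1.5 × 37 = 56.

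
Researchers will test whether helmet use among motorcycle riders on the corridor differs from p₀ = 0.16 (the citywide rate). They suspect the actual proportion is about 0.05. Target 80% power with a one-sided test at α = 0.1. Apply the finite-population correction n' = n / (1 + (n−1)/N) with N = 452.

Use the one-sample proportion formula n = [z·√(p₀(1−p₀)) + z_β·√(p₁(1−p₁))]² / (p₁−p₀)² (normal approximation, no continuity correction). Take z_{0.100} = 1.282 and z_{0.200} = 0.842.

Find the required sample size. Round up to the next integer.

n = [z_α·√(p₀q₀) + z_β·√(p₁q₁)]² / (p₁ − p₀)²
  = [1.282·√(0.16·0.84) + 0.842·√(0.05·0.95)]² / (-0.11)²
  = [1.282·0.3666 + 0.842·0.2179]² / 0.0121
  = [0.6535]² / 0.0121
  = 35.29
Finite-population correction (N = 452): 35.29 / (1 + (35.29 − 1)/452) = 32.81.
Round up → n = 33.

n = 33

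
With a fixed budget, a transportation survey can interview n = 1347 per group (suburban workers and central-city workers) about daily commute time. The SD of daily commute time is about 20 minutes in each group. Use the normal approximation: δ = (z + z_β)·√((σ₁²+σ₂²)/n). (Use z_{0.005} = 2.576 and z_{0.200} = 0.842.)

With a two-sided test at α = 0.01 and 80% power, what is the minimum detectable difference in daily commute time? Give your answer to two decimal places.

δ = (z_{α/2} + z_β) · √((σ₁²+σ₂²)/n)
  = (2.576 + 0.842) · √(800/1347)
  = 3.418 · √0.59391
  = 3.418 · 0.7707
  = 2.6341

Minimum detectable difference ≈ 2.63 minutes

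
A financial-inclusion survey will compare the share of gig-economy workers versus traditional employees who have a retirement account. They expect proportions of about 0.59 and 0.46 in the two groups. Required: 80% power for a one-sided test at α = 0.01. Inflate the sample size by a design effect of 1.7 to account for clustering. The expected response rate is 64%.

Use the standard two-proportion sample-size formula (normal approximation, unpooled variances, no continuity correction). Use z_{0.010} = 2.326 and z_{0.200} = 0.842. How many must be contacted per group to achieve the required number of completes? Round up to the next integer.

n = (z_α + z_β)² · [p₁(1−p₁) + p₂(1−p₂)] / (p₁ − p₂)²
  = (2.326 + 0.842)² · (0.59·0.41 + 0.46·0.54) / (0.13)²
  = (3.168)² · (0.2419 + 0.2484) / 0.0169
  = 10.0362 · 0.4903 / 0.0169
  = 291.17
Design effect: 1.7 × 291.17 = 494.99.
Adjust for 64% response: 494.99 / 0.64 = 773.42.
Round up → n = 774 per group.

n = 774 per group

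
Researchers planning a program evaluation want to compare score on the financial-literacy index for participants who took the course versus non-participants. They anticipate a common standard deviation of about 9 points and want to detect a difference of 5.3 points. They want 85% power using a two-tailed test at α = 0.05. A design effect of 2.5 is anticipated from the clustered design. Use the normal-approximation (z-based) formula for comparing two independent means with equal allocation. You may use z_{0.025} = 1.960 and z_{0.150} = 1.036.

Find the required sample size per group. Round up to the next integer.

n = (z_{α/2} + z_β)² · (σ₁² + σ₂²) / δ²
  = (1.960 + 1.036)² · (2·9² = 162) / 5.3²
  = 8.9760 · 162 / 28.09
  = 51.77
Design effect: 2.5 × 51.77 = 129.42.
Round up → n = 130 per group.

n = 130 per group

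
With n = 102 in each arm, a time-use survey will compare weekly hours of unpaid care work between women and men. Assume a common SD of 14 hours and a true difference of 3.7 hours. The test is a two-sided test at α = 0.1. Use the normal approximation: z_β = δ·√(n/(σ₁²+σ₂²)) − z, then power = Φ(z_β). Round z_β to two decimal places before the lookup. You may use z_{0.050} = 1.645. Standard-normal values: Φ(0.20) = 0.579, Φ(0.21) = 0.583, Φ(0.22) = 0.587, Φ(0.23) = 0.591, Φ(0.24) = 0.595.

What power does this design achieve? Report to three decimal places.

z_β = δ·√(n/(σ₁²+σ₂²)) − z_{α/2}
    = 3.7 · √(102/392) − 1.645
    = 3.7 · 0.51010 − 1.645
    = 1.8874 − 1.645 = 0.2424 → 0.24
Power = Φ(0.24) = 0.595.

Power ≈ 0.595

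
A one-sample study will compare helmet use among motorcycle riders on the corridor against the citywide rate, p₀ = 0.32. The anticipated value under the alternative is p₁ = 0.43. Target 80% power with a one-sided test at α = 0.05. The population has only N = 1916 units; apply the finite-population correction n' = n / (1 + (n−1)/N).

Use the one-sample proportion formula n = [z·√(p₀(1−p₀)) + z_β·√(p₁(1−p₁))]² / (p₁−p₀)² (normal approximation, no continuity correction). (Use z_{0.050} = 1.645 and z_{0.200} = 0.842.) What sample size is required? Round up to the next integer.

n = 110

n = [z_α·√(p₀q₀) + z_β·√(p₁q₁)]² / (p₁ − p₀)²
  = [1.645·√(0.32·0.68) + 0.842·√(0.43·0.57)]² / (0.11)²
  = [1.645·0.4665 + 0.842·0.4951]² / 0.0121
  = [1.1842]² / 0.0121
  = 115.90
Finite-population correction (N = 1916): 115.90 / (1 + (115.90 − 1)/1916) = 109.34.
Round up → n = 110.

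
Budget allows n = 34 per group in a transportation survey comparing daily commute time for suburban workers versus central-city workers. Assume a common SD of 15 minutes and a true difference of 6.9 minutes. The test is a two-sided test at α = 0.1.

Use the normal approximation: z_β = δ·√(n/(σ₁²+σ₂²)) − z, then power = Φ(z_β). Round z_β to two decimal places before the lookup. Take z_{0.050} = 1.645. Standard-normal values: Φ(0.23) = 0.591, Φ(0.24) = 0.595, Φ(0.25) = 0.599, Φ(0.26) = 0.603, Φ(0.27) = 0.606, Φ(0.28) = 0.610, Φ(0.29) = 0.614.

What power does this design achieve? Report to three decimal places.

Power ≈ 0.599

z_β = δ·√(n/(σ₁²+σ₂²)) − z_{α/2}
    = 6.9 · √(34/450) − 1.645
    = 6.9 · 0.27487 − 1.645
    = 1.8966 − 1.645 = 0.2516 → 0.25
Power = Φ(0.25) = 0.599.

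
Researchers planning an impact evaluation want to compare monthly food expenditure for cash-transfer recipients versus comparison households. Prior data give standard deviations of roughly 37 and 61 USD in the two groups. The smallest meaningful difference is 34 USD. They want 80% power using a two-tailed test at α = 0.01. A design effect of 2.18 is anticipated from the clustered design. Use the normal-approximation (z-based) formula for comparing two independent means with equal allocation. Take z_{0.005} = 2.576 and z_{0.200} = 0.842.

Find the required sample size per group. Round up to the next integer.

n = (z_{α/2} + z_β)² · (σ₁² + σ₂²) / δ²
  = (2.576 + 0.842)² · (37² + 61² = 5090) / 34²
  = 11.6827 · 5090 / 1156
  = 51.44
Design effect: 2.18 × 51.44 = 112.14.
Round up → n = 113 per group.

n = 113 per group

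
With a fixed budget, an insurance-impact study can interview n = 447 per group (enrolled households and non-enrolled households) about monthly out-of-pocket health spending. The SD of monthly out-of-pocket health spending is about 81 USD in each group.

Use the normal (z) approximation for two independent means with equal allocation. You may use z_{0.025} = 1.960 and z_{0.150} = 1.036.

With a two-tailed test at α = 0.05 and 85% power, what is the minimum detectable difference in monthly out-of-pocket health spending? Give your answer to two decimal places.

Minimum detectable difference ≈ 16.23 USD

δ = (z_{α/2} + z_β) · √((σ₁²+σ₂²)/n)
  = (1.960 + 1.036) · √(13122/447)
  = 2.996 · √29.3557
  = 2.996 · 5.4181
  = 16.2326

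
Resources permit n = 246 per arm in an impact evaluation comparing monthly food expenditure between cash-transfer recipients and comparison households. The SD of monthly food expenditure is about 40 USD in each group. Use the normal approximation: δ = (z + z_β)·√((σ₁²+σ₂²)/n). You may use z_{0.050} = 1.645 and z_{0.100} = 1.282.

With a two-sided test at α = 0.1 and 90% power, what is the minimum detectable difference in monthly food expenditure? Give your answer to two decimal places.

Minimum detectable difference ≈ 10.56 USD

δ = (z_{α/2} + z_β) · √((σ₁²+σ₂²)/n)
  = (1.645 + 1.282) · √(3200/246)
  = 2.927 · √13.0081
  = 2.927 · 3.6067
  = 10.5567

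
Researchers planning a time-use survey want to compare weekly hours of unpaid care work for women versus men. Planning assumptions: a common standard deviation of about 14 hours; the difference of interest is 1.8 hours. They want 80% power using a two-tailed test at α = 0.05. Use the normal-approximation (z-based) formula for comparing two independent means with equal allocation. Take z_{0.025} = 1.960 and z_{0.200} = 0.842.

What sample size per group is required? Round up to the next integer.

n = (z_{α/2} + z_β)² · (σ₁² + σ₂²) / δ²
  = (1.960 + 0.842)² · (2·14² = 392) / 1.8²
  = 7.8512 · 392 / 3.24
  = 949.90
Round up → n = 950 per group.

n = 950 per group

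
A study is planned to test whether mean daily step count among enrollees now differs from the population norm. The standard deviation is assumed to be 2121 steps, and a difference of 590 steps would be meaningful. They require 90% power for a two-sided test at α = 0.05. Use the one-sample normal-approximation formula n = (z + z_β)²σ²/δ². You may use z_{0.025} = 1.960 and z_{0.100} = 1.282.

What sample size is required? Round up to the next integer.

n = 136

n = (z_{α/2} + z_β)² · σ² / δ²
  = (1.960 + 1.282)² · 2121² / 590²
  = 10.5106 · 4498641 / 348100
  = 135.83
Round up → n = 136.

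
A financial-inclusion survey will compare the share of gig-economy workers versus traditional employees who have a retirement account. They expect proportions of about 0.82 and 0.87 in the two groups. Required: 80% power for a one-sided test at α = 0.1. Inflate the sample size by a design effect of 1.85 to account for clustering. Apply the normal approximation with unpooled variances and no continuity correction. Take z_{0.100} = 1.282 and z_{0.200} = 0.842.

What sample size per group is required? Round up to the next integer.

n = 871 per group

n = (z_α + z_β)² · [p₁(1−p₁) + p₂(1−p₂)] / (p₁ − p₂)²
  = (1.282 + 0.842)² · (0.82·0.18 + 0.87·0.13) / (-0.05)²
  = (2.124)² · (0.1476 + 0.1131) / 0.0025
  = 4.5114 · 0.2607 / 0.0025
  = 470.45
Design effect: 1.85 × 470.45 = 870.33.
Round up → n = 871 per group.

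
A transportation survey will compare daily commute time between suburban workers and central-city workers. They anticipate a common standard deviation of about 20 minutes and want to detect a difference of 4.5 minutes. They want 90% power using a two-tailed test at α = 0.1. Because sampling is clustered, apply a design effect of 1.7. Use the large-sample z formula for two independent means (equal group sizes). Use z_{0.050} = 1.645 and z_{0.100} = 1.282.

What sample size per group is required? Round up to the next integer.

n = (z_{α/2} + z_β)² · (σ₁² + σ₂²) / δ²
  = (1.645 + 1.282)² · (2·20² = 800) / 4.5²
  = 8.5673 · 800 / 20.25
  = 338.46
Design effect: 1.7 × 338.46 = 575.39.
Round up → n = 576 per group.

n = 576 per group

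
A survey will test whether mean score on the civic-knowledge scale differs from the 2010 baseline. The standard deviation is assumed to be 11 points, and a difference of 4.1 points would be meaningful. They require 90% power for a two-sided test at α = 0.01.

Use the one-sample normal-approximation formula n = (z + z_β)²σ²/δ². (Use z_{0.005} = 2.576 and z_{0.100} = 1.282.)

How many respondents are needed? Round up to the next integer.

n = (z_{α/2} + z_β)² · σ² / δ²
  = (2.576 + 1.282)² · 11² / 4.1²
  = 14.8842 · 121 / 16.81
  = 107.14
Round up → n = 108.

n = 108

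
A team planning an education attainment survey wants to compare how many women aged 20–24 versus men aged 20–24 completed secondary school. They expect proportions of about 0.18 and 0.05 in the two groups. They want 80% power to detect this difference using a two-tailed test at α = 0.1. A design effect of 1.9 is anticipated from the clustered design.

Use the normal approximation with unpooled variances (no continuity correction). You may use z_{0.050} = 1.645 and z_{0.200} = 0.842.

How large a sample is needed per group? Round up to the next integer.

n = 136 per group

n = (z_{α/2} + z_β)² · [p₁(1−p₁) + p₂(1−p₂)] / (p₁ − p₂)²
  = (1.645 + 0.842)² · (0.18·0.82 + 0.05·0.95) / (0.13)²
  = (2.487)² · (0.1476 + 0.0475) / 0.0169
  = 6.1852 · 0.1951 / 0.0169
  = 71.40
Design effect: 1.9 × 71.40 = 135.67.
Round up → n = 136 per group.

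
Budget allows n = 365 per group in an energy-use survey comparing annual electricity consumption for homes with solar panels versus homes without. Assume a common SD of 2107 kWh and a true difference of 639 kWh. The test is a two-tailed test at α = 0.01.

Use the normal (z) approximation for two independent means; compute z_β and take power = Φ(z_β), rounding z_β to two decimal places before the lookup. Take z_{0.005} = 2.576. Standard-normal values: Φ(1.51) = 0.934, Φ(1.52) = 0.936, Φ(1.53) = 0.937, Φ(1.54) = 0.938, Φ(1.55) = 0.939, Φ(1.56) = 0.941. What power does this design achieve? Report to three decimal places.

Power ≈ 0.936

z_β = δ·√(n/(σ₁²+σ₂²)) − z_{α/2}
    = 639 · √(365/8878898) − 2.576
    = 639 · 0.00641 − 2.576
    = 4.0970 − 2.576 = 1.5210 → 1.52
Power = Φ(1.52) = 0.936.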